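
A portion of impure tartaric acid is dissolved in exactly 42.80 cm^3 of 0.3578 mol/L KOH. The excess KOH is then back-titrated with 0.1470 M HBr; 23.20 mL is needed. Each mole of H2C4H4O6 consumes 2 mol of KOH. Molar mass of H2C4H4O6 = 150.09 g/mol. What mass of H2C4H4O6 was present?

0.893 g

Total n(KOH) added = 0.3578 x 0.04280 = 0.01531 mol.
n(HBr) used = 0.1470 x 0.02320 = 0.003410 mol, which equals the excess n(KOH).
So n(KOH) consumed by the sample = 0.01531 - 0.003410 = 0.01190 mol.
n(H2C4H4O6) = 0.01190 / 2 = 0.005952 mol.
mass = 0.005952 mol x 150.09 g/mol = 0.893 g.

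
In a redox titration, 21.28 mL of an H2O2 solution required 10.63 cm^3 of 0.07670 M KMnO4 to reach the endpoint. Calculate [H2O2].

0.0958 M

n(KMnO4) = 0.07670 x 0.01063 = 0.0008153 mol.
From the balanced equation, 2 mol KMnO4 reacts with 5 mol H2O2, so n(H2O2) = 0.0008153 x 5/2 = 0.002038 mol.
[H2O2] = 0.002038 / 0.02128 L = 0.0958 M.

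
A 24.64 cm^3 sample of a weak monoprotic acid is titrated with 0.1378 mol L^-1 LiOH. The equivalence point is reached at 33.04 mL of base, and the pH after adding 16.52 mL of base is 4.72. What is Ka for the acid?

1.9 x 10^-5

16.52 mL is half of the equivalence volume, so this is the half-equivalence point where [HA] = [A^-].
At half-equivalence pH = pKa, so pKa = 4.72.
Ka = 10^(-4.72) = 1.9 x 10^-5.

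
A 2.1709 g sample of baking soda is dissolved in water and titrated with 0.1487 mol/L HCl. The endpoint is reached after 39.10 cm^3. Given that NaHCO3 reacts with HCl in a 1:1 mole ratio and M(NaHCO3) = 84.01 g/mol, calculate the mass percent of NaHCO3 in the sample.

22.5%

n(HCl) = 0.1487 x 0.03910 = 0.005814 mol.
n(NaHCO3) = 0.005814 / 1 = 0.005814 mol.
mass of NaHCO3 = 0.005814 x 84.01 = 0.4884 g.
% purity = 0.4884 / 2.1709 x 100 = 22.5%.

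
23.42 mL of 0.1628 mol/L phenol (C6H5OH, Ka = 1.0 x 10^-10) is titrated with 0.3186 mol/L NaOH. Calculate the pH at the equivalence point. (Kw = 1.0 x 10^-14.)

11.52

n(C6H5OH) = 0.1628 x 0.02342 = 0.003813 mol; V(NaOH) at equivalence = 0.003813/0.3186 = 0.01197 L.
At equivalence all the acid is converted to C6H5O-; total volume = 0.02342 + 0.01197 = 0.03539 L, so [C6H5O-] = 0.003813/0.03539 = 0.1077 M.
Kb = Kw/Ka = 1.0e-14 / 1.0 x 10^-10 = 0.000100.
[OH^-] = sqrt(Kb x [C6H5O-]) = sqrt(0.000100 x 0.1077) = 0.00328 M.
pOH = 2.48, so pH = 14.00 - 2.48 = 11.52.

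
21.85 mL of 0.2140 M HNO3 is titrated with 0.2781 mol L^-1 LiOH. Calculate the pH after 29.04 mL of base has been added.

12.82

n(acid) = 0.2140 x 0.02185 = 0.004676 mol; n(LiOH) added = 0.2781 x 0.02904 = 0.008076 mol.
Base is in excess by 0.008076 - 0.004676 = 0.003400 mol in a total volume of 0.05089 L.
[OH^-] = 0.003400/0.05089 = 0.06681 M, so pOH = 1.18 and pH = 14.00 - 1.18 = 12.82.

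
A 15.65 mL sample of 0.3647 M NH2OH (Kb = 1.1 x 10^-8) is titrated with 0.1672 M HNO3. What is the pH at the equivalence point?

3.49

n(NH2OH) = 0.3647 x 0.01565 = 0.005708 mol; V(HNO3) at equivalence = 0.005708/0.1672 = 0.03414 L.
At equivalence the base is fully converted to NH3OH+; total volume = 0.04979 L, so [NH3OH+] = 0.005708/0.04979 = 0.1146 M.
Ka(NH3OH+) = Kw/Kb = 1.0e-14 / 1.1 x 10^-8 = 9.09e-7.
[H^+] = sqrt(Ka x [NH3OH+]) = sqrt(9.09e-7 x 0.1146) = 0.000323 M.
pH = -log(0.000323) = 3.49.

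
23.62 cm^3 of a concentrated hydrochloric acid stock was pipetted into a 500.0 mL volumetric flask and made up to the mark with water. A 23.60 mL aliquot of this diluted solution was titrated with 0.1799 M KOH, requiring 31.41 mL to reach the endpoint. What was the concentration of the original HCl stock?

n(KOH) = 0.1799 x 0.03141 = 0.005651 mol.
n(HCl) in the aliquot = 0.005651 mol.
[diluted HCl] = 0.005651 / 0.02360 = 0.2394 M.
Dilution factor = 500.0/23.62 = 21.17, so [stock] = 0.2394 x 21.17 = 5.07 M.

5.07 M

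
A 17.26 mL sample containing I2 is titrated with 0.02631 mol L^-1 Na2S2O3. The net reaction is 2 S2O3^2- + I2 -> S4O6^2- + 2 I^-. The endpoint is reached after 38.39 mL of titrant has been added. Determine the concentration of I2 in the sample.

n(Na2S2O3) = 0.02631 x 0.03839 = 0.001010 mol.
From the balanced equation, 2 mol Na2S2O3 reacts with 1 mol I2, so n(I2) = 0.001010 x 1/2 = 0.0005050 mol.
[I2] = 0.0005050 / 0.01726 L = 0.0293 M.

0.0293 M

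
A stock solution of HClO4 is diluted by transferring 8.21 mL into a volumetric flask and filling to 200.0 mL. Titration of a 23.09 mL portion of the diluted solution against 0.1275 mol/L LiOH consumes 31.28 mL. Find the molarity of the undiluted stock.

4.21 M

n(LiOH) = 0.1275 x 0.03128 = 0.003988 mol.
n(HClO4) in the aliquot = 0.003988 mol.
[diluted HClO4] = 0.003988 / 0.02309 = 0.1727 M.
Dilution factor = 200.0/8.210 = 24.36, so [stock] = 0.1727 x 24.36 = 4.21 M.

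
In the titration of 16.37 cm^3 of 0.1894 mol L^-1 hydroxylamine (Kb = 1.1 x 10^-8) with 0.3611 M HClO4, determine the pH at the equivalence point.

n(NH2OH) = 0.1894 x 0.01637 = 0.003100 mol; V(HClO4) at equivalence = 0.003100/0.3611 = 0.008586 L.
At equivalence the base is fully converted to NH3OH+; total volume = 0.02496 L, so [NH3OH+] = 0.003100/0.02496 = 0.1242 M.
Ka(NH3OH+) = Kw/Kb = 1.0e-14 / 1.1 x 10^-8 = 9.09e-7.
[H^+] = sqrt(Ka x [NH3OH+]) = sqrt(9.09e-7 x 0.1242) = 0.000336 M.
pH = -log(0.000336) = 3.47.

3.47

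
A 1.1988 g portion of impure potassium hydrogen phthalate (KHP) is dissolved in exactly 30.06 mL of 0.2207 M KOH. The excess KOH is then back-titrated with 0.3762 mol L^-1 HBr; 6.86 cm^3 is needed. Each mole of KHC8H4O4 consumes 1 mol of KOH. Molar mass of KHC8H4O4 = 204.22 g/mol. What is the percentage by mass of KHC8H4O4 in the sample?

69.1%

Total n(KOH) added = 0.2207 x 0.03006 = 0.006634 mol.
n(HBr) used = 0.3762 x 0.006860 = 0.002581 mol, which equals the excess n(KOH).
So n(KOH) consumed by the sample = 0.006634 - 0.002581 = 0.004054 mol.
n(KHC8H4O4) = 0.004054 / 1 = 0.004054 mol.
mass KHC8H4O4 = 0.004054 x 204.22 = 0.8278 g, so %KHC8H4O4 = 0.8278/1.1988 x 100 = 69.1%.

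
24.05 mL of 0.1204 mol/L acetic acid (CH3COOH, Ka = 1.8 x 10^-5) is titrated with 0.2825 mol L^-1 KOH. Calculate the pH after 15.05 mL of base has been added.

n(acid) = 0.1204 x 0.02405 = 0.002896 mol; n(KOH) added = 0.2825 x 0.01505 = 0.004252 mol.
Base is in excess by 0.004252 - 0.002896 = 0.001356 mol in a total volume of 0.03910 L.
[OH^-] = 0.001356/0.03910 = 0.03468 M, so pOH = 1.46 and pH = 14.00 - 1.46 = 12.54.

12.54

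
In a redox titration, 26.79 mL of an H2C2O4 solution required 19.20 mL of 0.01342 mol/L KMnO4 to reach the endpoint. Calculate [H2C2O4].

0.0240 M

n(KMnO4) = 0.01342 x 0.01920 = 0.0002577 mol.
From the balanced equation, 2 mol KMnO4 reacts with 5 mol H2C2O4, so n(H2C2O4) = 0.0002577 x 5/2 = 0.0006442 mol.
[H2C2O4] = 0.0006442 / 0.02679 L = 0.0240 M.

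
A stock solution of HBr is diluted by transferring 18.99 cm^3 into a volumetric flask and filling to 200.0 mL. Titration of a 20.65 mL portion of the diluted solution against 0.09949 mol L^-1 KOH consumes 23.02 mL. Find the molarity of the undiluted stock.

n(KOH) = 0.09949 x 0.02302 = 0.002290 mol.
n(HBr) in the aliquot = 0.002290 mol.
[diluted HBr] = 0.002290 / 0.02065 = 0.1109 M.
Dilution factor = 200.0/18.99 = 10.53, so [stock] = 0.1109 x 10.53 = 1.17 M.

1.17 M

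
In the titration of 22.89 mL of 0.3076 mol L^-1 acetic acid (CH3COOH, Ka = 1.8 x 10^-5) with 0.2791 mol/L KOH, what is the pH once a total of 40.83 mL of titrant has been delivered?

12.83

n(acid) = 0.3076 x 0.02289 = 0.007041 mol; n(KOH) added = 0.2791 x 0.04083 = 0.01140 mol.
Base is in excess by 0.01140 - 0.007041 = 0.004355 mol in a total volume of 0.06372 L.
[OH^-] = 0.004355/0.06372 = 0.06834 M, so pOH = 1.17 and pH = 14.00 - 1.17 = 12.83.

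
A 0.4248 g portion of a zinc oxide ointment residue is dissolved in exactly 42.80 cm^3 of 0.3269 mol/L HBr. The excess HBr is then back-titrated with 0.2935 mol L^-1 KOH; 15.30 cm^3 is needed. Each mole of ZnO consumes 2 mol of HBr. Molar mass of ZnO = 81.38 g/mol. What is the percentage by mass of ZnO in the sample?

Total n(HBr) added = 0.3269 x 0.04280 = 0.01399 mol.
n(KOH) used = 0.2935 x 0.01530 = 0.004491 mol, which equals the excess n(HBr).
So n(HBr) consumed by the sample = 0.01399 - 0.004491 = 0.009501 mol.
n(ZnO) = 0.009501 / 2 = 0.004750 mol.
mass ZnO = 0.004750 x 81.38 = 0.3866 g, so %ZnO = 0.3866/0.4248 x 100 = 91.0%.

91.0%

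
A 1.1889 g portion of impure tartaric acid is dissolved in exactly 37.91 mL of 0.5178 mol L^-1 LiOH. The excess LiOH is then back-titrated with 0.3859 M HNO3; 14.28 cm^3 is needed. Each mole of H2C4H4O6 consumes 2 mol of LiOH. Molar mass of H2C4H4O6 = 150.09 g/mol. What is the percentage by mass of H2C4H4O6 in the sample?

Total n(LiOH) added = 0.5178 x 0.03791 = 0.01963 mol.
n(HNO3) used = 0.3859 x 0.01428 = 0.005511 mol, which equals the excess n(LiOH).
So n(LiOH) consumed by the sample = 0.01963 - 0.005511 = 0.01412 mol.
n(H2C4H4O6) = 0.01412 / 2 = 0.007060 mol.
mass H2C4H4O6 = 0.007060 x 150.09 = 1.060 g, so %H2C4H4O6 = 1.060/1.1889 x 100 = 89.1%.

89.1%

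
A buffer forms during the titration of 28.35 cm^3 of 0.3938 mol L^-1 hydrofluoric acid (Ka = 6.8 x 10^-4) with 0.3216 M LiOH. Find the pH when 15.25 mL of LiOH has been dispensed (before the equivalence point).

Initial n(HF) = 0.3938 x 0.02835 = 0.01116 mol.
n(LiOH) added = 0.3216 x 0.01525 = 0.004904 mol, converting that many moles of HF to F-.
Remaining n(HF) = 0.006260 mol; n(F-) = 0.004904 mol.
By Henderson-Hasselbalch, pH = pKa + log([A^-]/[HA]) = 3.17 + log(0.004904/0.006260) = 3.17 + (-0.11) = 3.06.

3.06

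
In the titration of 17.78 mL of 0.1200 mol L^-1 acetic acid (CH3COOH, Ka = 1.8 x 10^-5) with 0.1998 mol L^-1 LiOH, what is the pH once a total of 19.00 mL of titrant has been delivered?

12.66

n(acid) = 0.1200 x 0.01778 = 0.002134 mol; n(LiOH) added = 0.1998 x 0.01900 = 0.003796 mol.
Base is in excess by 0.003796 - 0.002134 = 0.001663 mol in a total volume of 0.03678 L.
[OH^-] = 0.001663/0.03678 = 0.04520 M, so pOH = 1.34 and pH = 14.00 - 1.34 = 12.66.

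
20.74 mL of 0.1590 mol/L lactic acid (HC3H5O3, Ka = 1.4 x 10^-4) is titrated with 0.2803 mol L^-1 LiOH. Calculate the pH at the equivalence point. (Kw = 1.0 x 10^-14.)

n(HC3H5O3) = 0.1590 x 0.02074 = 0.003298 mol; V(LiOH) at equivalence = 0.003298/0.2803 = 0.01176 L.
At equivalence all the acid is converted to C3H5O3-; total volume = 0.02074 + 0.01176 = 0.03250 L, so [C3H5O3-] = 0.003298/0.03250 = 0.1015 M.
Kb = Kw/Ka = 1.0e-14 / 1.4 x 10^-4 = 7.14e-11.
[OH^-] = sqrt(Kb x [C3H5O3-]) = sqrt(7.14e-11 x 0.1015) = 2.69e-6 M.
pOH = 5.57, so pH = 14.00 - 5.57 = 8.43.

8.43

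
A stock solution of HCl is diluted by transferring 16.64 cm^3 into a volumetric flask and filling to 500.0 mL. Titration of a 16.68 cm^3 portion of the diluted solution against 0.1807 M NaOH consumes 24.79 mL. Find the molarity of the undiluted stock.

8.07 M

n(NaOH) = 0.1807 x 0.02479 = 0.004480 mol.
n(HCl) in the aliquot = 0.004480 mol.
[diluted HCl] = 0.004480 / 0.01668 = 0.2686 M.
Dilution factor = 500.0/16.64 = 30.05, so [stock] = 0.2686 x 30.05 = 8.07 M.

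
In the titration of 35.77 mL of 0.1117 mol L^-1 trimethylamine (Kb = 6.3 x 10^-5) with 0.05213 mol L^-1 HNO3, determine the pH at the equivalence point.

n((CH3)3N) = 0.1117 x 0.03577 = 0.003996 mol; V(HNO3) at equivalence = 0.003996/0.05213 = 0.07665 L.
At equivalence the base is fully converted to (CH3)3NH+; total volume = 0.1124 L, so [(CH3)3NH+] = 0.003996/0.1124 = 0.03554 M.
Ka((CH3)3NH+) = Kw/Kb = 1.0e-14 / 6.3 x 10^-5 = 1.59e-10.
[H^+] = sqrt(Ka x [(CH3)3NH+]) = sqrt(1.59e-10 x 0.03554) = 2.38e-6 M.
pH = -log(2.38e-6) = 5.62.

5.62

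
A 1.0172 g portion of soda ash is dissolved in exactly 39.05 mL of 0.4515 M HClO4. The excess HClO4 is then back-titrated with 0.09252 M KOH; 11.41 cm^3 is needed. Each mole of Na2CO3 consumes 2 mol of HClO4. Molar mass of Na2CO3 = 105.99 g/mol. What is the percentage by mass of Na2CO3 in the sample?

Total n(HClO4) added = 0.4515 x 0.03905 = 0.01763 mol.
n(KOH) used = 0.09252 x 0.01141 = 0.001056 mol, which equals the excess n(HClO4).
So n(HClO4) consumed by the sample = 0.01763 - 0.001056 = 0.01658 mol.
n(Na2CO3) = 0.01658 / 2 = 0.008288 mol.
mass Na2CO3 = 0.008288 x 105.99 = 0.8784 g, so %Na2CO3 = 0.8784/1.0172 x 100 = 86.4%.

86.4%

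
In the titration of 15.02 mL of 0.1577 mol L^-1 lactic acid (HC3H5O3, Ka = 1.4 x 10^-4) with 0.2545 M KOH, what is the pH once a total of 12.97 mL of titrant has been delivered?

12.52

n(acid) = 0.1577 x 0.01502 = 0.002369 mol; n(KOH) added = 0.2545 x 0.01297 = 0.003301 mol.
Base is in excess by 0.003301 - 0.002369 = 0.0009322 mol in a total volume of 0.02799 L.
[OH^-] = 0.0009322/0.02799 = 0.03331 M, so pOH = 1.48 and pH = 14.00 - 1.48 = 12.52.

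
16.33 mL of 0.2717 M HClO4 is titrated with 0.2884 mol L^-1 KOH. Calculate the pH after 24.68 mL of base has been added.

12.82

n(acid) = 0.2717 x 0.01633 = 0.004437 mol; n(KOH) added = 0.2884 x 0.02468 = 0.007118 mol.
Base is in excess by 0.007118 - 0.004437 = 0.002681 mol in a total volume of 0.04101 L.
[OH^-] = 0.002681/0.04101 = 0.06537 M, so pOH = 1.18 and pH = 14.00 - 1.18 = 12.82.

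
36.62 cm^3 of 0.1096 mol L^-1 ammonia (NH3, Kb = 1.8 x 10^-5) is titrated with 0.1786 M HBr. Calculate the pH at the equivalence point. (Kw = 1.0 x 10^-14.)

n(NH3) = 0.1096 x 0.03662 = 0.004014 mol; V(HBr) at equivalence = 0.004014/0.1786 = 0.02247 L.
At equivalence the base is fully converted to NH4+; total volume = 0.05909 L, so [NH4+] = 0.004014/0.05909 = 0.06792 M.
Ka(NH4+) = Kw/Kb = 1.0e-14 / 1.8 x 10^-5 = 5.56e-10.
[H^+] = sqrt(Ka x [NH4+]) = sqrt(5.56e-10 x 0.06792) = 6.14e-6 M.
pH = -log(6.14e-6) = 5.21.

5.21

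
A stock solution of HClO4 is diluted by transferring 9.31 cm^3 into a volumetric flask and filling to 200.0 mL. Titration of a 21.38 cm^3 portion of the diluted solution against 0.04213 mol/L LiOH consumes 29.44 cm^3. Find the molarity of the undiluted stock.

1.25 M

n(LiOH) = 0.04213 x 0.02944 = 0.001240 mol.
n(HClO4) in the aliquot = 0.001240 mol.
[diluted HClO4] = 0.001240 / 0.02138 = 0.05801 M.
Dilution factor = 200.0/9.310 = 21.48, so [stock] = 0.05801 x 21.48 = 1.25 M.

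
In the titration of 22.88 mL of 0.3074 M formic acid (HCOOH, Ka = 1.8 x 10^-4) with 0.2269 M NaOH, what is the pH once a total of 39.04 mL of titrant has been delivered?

12.47

n(acid) = 0.3074 x 0.02288 = 0.007033 mol; n(NaOH) added = 0.2269 x 0.03904 = 0.008858 mol.
Base is in excess by 0.008858 - 0.007033 = 0.001825 mol in a total volume of 0.06192 L.
[OH^-] = 0.001825/0.06192 = 0.02947 M, so pOH = 1.53 and pH = 14.00 - 1.53 = 12.47.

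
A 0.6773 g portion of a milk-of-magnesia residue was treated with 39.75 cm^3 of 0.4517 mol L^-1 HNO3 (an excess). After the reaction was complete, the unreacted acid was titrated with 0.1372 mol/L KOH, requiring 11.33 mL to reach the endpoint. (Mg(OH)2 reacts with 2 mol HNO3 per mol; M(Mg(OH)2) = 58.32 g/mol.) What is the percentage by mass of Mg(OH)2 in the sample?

70.6%

Total n(HNO3) added = 0.4517 x 0.03975 = 0.01796 mol.
n(KOH) used = 0.1372 x 0.01133 = 0.001554 mol, which equals the excess n(HNO3).
So n(HNO3) consumed by the sample = 0.01796 - 0.001554 = 0.01640 mol.
n(Mg(OH)2) = 0.01640 / 2 = 0.008200 mol.
mass Mg(OH)2 = 0.008200 x 58.32 = 0.4782 g, so %Mg(OH)2 = 0.4782/0.6773 x 100 = 70.6%.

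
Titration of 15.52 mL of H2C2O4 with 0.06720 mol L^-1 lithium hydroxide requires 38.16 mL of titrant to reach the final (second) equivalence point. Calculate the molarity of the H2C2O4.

0.0826 M

n(LiOH) = 0.06720 x 0.03816 = 0.002564 mol.
At the final (second) equivalence point, 2 mol OH^- react per mol H2C2O4, so n(H2C2O4) = 0.002564 / 2 = 0.001282 mol.
[H2C2O4] = 0.001282 / 0.01552 L = 0.0826 M.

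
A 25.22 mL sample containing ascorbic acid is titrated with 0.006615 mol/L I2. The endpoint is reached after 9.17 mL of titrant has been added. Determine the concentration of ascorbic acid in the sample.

n(I2) = 0.006615 x 0.009170 = 6.066e-5 mol.
From the balanced equation, 1 mol I2 reacts with 1 mol ascorbic acid, so n(ascorbic acid) = 6.066e-5 x 1/1 = 6.066e-5 mol.
[ascorbic acid] = 6.066e-5 / 0.02522 L = 0.00241 M.

0.00241 M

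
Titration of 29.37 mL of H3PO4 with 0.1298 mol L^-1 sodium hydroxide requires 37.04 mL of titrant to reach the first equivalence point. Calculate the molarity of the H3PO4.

n(NaOH) = 0.1298 x 0.03704 = 0.004808 mol.
At the first equivalence point, 1 mol OH^- react per mol H3PO4, so n(H3PO4) = 0.004808 / 1 = 0.004808 mol.
[H3PO4] = 0.004808 / 0.02937 L = 0.164 M.

0.164 M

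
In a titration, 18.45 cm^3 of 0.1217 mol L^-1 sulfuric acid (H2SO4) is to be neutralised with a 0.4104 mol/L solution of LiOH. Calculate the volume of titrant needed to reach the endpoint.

10.9 mL

n(H2SO4) = 0.1217 mol/L x 0.01845 L = 0.002245 mol.
The neutralisation is 1 H2SO4 : 2 LiOH, so n(LiOH) = 0.002245 x 2/1 = 0.004491 mol.
V(LiOH) = 0.004491 / 0.4104 = 0.01094 L = 10.9 mL.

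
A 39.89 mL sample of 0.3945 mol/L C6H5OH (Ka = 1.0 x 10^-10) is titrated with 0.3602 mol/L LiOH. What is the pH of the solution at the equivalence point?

n(C6H5OH) = 0.3945 x 0.03989 = 0.01574 mol; V(LiOH) at equivalence = 0.01574/0.3602 = 0.04369 L.
At equivalence all the acid is converted to C6H5O-; total volume = 0.03989 + 0.04369 = 0.08358 L, so [C6H5O-] = 0.01574/0.08358 = 0.1883 M.
Kb = Kw/Ka = 1.0e-14 / 1.0 x 10^-10 = 0.000100.
[OH^-] = sqrt(Kb x [C6H5O-]) = sqrt(0.000100 x 0.1883) = 0.00434 M.
pOH = 2.36, so pH = 14.00 - 2.36 = 11.64.

11.64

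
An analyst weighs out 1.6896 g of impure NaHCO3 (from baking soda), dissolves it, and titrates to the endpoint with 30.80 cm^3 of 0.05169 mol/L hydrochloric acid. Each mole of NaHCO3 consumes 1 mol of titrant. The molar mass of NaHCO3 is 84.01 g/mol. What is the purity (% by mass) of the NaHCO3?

7.92%

n(HCl) = 0.05169 x 0.03080 = 0.001592 mol.
n(NaHCO3) = 0.001592 / 1 = 0.001592 mol.
mass of NaHCO3 = 0.001592 x 84.01 = 0.1337 g.
% purity = 0.1337 / 1.6896 x 100 = 7.92%.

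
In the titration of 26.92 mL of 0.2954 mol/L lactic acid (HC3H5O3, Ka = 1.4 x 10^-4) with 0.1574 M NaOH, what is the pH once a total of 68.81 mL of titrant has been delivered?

12.48

n(acid) = 0.2954 x 0.02692 = 0.007952 mol; n(NaOH) added = 0.1574 x 0.06881 = 0.01083 mol.
Base is in excess by 0.01083 - 0.007952 = 0.002879 mol in a total volume of 0.09573 L.
[OH^-] = 0.002879/0.09573 = 0.03007 M, so pOH = 1.52 and pH = 14.00 - 1.52 = 12.48.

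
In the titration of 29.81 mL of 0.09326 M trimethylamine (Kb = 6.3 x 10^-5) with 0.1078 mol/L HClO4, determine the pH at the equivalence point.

n((CH3)3N) = 0.09326 x 0.02981 = 0.002780 mol; V(HClO4) at equivalence = 0.002780/0.1078 = 0.02579 L.
At equivalence the base is fully converted to (CH3)3NH+; total volume = 0.05560 L, so [(CH3)3NH+] = 0.002780/0.05560 = 0.05000 M.
Ka((CH3)3NH+) = Kw/Kb = 1.0e-14 / 6.3 x 10^-5 = 1.59e-10.
[H^+] = sqrt(Ka x [(CH3)3NH+]) = sqrt(1.59e-10 x 0.05000) = 2.82e-6 M.
pH = -log(2.82e-6) = 5.55.

5.55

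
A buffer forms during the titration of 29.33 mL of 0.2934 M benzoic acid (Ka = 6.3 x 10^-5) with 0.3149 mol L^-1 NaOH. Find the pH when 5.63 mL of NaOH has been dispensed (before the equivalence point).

Initial n(C6H5COOH) = 0.2934 x 0.02933 = 0.008605 mol.
n(NaOH) added = 0.3149 x 0.005630 = 0.001773 mol, converting that many moles of C6H5COOH to C6H5COO-.
Remaining n(C6H5COOH) = 0.006833 mol; n(C6H5COO-) = 0.001773 mol.
By Henderson-Hasselbalch, pH = pKa + log([A^-]/[HA]) = 4.20 + log(0.001773/0.006833) = 4.20 + (-0.59) = 3.61.

3.61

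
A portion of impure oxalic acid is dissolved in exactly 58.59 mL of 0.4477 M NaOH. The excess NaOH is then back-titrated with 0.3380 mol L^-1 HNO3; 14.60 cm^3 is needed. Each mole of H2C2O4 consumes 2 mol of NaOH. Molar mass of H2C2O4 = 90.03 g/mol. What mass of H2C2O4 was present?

Total n(NaOH) added = 0.4477 x 0.05859 = 0.02623 mol.
n(HNO3) used = 0.3380 x 0.01460 = 0.004935 mol, which equals the excess n(NaOH).
So n(NaOH) consumed by the sample = 0.02623 - 0.004935 = 0.02130 mol.
n(H2C2O4) = 0.02130 / 2 = 0.01065 mol.
mass = 0.01065 mol x 90.03 g/mol = 0.959 g.

0.959 g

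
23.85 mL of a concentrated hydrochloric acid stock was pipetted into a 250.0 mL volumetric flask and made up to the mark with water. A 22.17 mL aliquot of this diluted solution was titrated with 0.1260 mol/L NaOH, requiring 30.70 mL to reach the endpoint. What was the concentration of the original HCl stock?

1.83 M

n(NaOH) = 0.1260 x 0.03070 = 0.003868 mol.
n(HCl) in the aliquot = 0.003868 mol.
[diluted HCl] = 0.003868 / 0.02217 = 0.1745 M.
Dilution factor = 250.0/23.85 = 10.48, so [stock] = 0.1745 x 10.48 = 1.83 M.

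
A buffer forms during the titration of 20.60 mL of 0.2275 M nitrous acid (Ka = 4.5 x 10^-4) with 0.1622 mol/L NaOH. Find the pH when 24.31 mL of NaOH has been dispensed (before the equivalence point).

4.07

Initial n(HNO2) = 0.2275 x 0.02060 = 0.004687 mol.
n(NaOH) added = 0.1622 x 0.02431 = 0.003943 mol, converting that many moles of HNO2 to NO2-.
Remaining n(HNO2) = 0.0007434 mol; n(NO2-) = 0.003943 mol.
By Henderson-Hasselbalch, pH = pKa + log([A^-]/[HA]) = 3.35 + log(0.003943/0.0007434) = 3.35 + (+0.72) = 4.07.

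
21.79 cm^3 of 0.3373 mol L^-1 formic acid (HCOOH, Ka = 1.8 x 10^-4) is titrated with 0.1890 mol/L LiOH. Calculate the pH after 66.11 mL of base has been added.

n(acid) = 0.3373 x 0.02179 = 0.007350 mol; n(LiOH) added = 0.1890 x 0.06611 = 0.01249 mol.
Base is in excess by 0.01249 - 0.007350 = 0.005145 mol in a total volume of 0.08790 L.
[OH^-] = 0.005145/0.08790 = 0.05853 M, so pOH = 1.23 and pH = 14.00 - 1.23 = 12.77.

12.77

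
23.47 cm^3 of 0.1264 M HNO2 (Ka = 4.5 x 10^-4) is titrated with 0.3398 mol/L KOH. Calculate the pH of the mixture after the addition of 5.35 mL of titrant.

Initial n(HNO2) = 0.1264 x 0.02347 = 0.002967 mol.
n(KOH) added = 0.3398 x 0.005350 = 0.001818 mol, converting that many moles of HNO2 to NO2-.
Remaining n(HNO2) = 0.001149 mol; n(NO2-) = 0.001818 mol.
By Henderson-Hasselbalch, pH = pKa + log([A^-]/[HA]) = 3.35 + log(0.001818/0.001149) = 3.35 + (+0.20) = 3.55.

3.55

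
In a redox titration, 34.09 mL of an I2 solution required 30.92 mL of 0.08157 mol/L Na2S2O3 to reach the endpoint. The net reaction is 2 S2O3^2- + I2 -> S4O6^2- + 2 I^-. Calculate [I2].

n(Na2S2O3) = 0.08157 x 0.03092 = 0.002522 mol.
From the balanced equation, 2 mol Na2S2O3 reacts with 1 mol I2, so n(I2) = 0.002522 x 1/2 = 0.001261 mol.
[I2] = 0.001261 / 0.03409 L = 0.0370 M.

0.0370 M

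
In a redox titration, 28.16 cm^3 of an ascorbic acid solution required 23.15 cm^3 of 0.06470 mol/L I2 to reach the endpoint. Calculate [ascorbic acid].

0.0532 M

n(I2) = 0.06470 x 0.02315 = 0.001498 mol.
From the balanced equation, 1 mol I2 reacts with 1 mol ascorbic acid, so n(ascorbic acid) = 0.001498 x 1/1 = 0.001498 mol.
[ascorbic acid] = 0.001498 / 0.02816 L = 0.0532 M.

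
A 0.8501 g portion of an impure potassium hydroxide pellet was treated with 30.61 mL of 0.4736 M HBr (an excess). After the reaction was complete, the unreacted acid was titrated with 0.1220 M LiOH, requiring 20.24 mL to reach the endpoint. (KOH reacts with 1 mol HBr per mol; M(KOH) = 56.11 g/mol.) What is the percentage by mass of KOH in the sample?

79.4%

Total n(HBr) added = 0.4736 x 0.03061 = 0.01450 mol.
n(LiOH) used = 0.1220 x 0.02024 = 0.002469 mol, which equals the excess n(HBr).
So n(HBr) consumed by the sample = 0.01450 - 0.002469 = 0.01203 mol.
n(KOH) = 0.01203 / 1 = 0.01203 mol.
mass KOH = 0.01203 x 56.11 = 0.6749 g, so %KOH = 0.6749/0.8501 x 100 = 79.4%.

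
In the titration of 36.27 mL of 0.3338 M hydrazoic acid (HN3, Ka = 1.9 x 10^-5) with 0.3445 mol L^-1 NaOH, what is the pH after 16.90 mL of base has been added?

Initial n(HN3) = 0.3338 x 0.03627 = 0.01211 mol.
n(NaOH) added = 0.3445 x 0.01690 = 0.005822 mol, converting that many moles of HN3 to N3-.
Remaining n(HN3) = 0.006285 mol; n(N3-) = 0.005822 mol.
By Henderson-Hasselbalch, pH = pKa + log([A^-]/[HA]) = 4.72 + log(0.005822/0.006285) = 4.72 + (-0.03) = 4.69.

4.69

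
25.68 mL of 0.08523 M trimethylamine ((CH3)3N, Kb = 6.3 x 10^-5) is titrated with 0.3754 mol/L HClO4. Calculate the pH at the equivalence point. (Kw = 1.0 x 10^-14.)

5.48

n((CH3)3N) = 0.08523 x 0.02568 = 0.002189 mol; V(HClO4) at equivalence = 0.002189/0.3754 = 0.005830 L.
At equivalence the base is fully converted to (CH3)3NH+; total volume = 0.03151 L, so [(CH3)3NH+] = 0.002189/0.03151 = 0.06946 M.
Ka((CH3)3NH+) = Kw/Kb = 1.0e-14 / 6.3 x 10^-5 = 1.59e-10.
[H^+] = sqrt(Ka x [(CH3)3NH+]) = sqrt(1.59e-10 x 0.06946) = 3.32e-6 M.
pH = -log(3.32e-6) = 5.48.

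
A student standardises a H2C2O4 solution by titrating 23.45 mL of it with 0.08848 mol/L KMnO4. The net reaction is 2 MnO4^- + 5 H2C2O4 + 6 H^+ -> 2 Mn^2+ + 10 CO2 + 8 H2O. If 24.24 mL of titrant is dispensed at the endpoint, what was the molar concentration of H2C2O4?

n(KMnO4) = 0.08848 x 0.02424 = 0.002145 mol.
From the balanced equation, 2 mol KMnO4 reacts with 5 mol H2C2O4, so n(H2C2O4) = 0.002145 x 5/2 = 0.005362 mol.
[H2C2O4] = 0.005362 / 0.02345 L = 0.229 M.

0.229 M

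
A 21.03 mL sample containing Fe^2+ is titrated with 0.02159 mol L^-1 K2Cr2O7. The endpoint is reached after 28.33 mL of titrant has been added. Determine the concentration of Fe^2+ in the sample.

0.175 M

n(K2Cr2O7) = 0.02159 x 0.02833 = 0.0006116 mol.
From the balanced equation, 1 mol K2Cr2O7 reacts with 6 mol Fe^2+, so n(Fe^2+) = 0.0006116 x 6/1 = 0.003670 mol.
[Fe^2+] = 0.003670 / 0.02103 L = 0.175 M.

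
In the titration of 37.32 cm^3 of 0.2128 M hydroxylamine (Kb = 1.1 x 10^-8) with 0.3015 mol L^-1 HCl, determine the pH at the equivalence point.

3.47

n(NH2OH) = 0.2128 x 0.03732 = 0.007942 mol; V(HCl) at equivalence = 0.007942/0.3015 = 0.02634 L.
At equivalence the base is fully converted to NH3OH+; total volume = 0.06366 L, so [NH3OH+] = 0.007942/0.06366 = 0.1248 M.
Ka(NH3OH+) = Kw/Kb = 1.0e-14 / 1.1 x 10^-8 = 9.09e-7.
[H^+] = sqrt(Ka x [NH3OH+]) = sqrt(9.09e-7 x 0.1248) = 0.000337 M.
pH = -log(0.000337) = 3.47.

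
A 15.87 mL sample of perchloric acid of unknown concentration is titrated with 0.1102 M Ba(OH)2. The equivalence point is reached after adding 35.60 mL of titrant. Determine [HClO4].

0.494 M

n(Ba(OH)2) delivered = 0.1102 x 0.03560 = 0.003923 mol.
The reaction is 2 HClO4 + 1 Ba(OH)2, so n(HClO4) = 0.003923 x 2/1 = 0.007846 mol.
[HClO4] = 0.007846 mol / 0.01587 L = 0.494 M.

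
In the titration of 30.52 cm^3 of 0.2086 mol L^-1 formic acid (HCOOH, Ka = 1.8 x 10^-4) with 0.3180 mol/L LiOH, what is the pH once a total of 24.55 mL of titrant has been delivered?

12.42

n(acid) = 0.2086 x 0.03052 = 0.006366 mol; n(LiOH) added = 0.3180 x 0.02455 = 0.007807 mol.
Base is in excess by 0.007807 - 0.006366 = 0.001440 mol in a total volume of 0.05507 L.
[OH^-] = 0.001440/0.05507 = 0.02616 M, so pOH = 1.58 and pH = 14.00 - 1.58 = 12.42.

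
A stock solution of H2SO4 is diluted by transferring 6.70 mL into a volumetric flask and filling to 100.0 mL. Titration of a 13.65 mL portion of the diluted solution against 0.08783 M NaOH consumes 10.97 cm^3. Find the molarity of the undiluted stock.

0.527 M

n(NaOH) = 0.08783 x 0.01097 = 0.0009635 mol.
n(H2SO4) in the aliquot = 0.0009635 x 1/2 = 0.0004817 mol.
[diluted H2SO4] = 0.0004817 / 0.01365 = 0.03529 M.
Dilution factor = 100.0/6.700 = 14.93, so [stock] = 0.03529 x 14.93 = 0.527 M.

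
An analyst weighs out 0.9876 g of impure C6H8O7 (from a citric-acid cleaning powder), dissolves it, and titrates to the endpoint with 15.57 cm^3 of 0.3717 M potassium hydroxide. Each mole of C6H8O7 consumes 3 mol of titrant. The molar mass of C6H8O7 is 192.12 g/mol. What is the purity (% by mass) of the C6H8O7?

n(KOH) = 0.3717 x 0.01557 = 0.005787 mol.
n(C6H8O7) = 0.005787 / 3 = 0.001929 mol.
mass of C6H8O7 = 0.001929 x 192.12 = 0.3706 g.
% purity = 0.3706 / 0.9876 x 100 = 37.5%.

37.5%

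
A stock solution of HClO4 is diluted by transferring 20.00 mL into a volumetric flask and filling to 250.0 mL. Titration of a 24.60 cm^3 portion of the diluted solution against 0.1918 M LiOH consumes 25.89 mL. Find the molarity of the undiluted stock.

2.52 M

n(LiOH) = 0.1918 x 0.02589 = 0.004966 mol.
n(HClO4) in the aliquot = 0.004966 mol.
[diluted HClO4] = 0.004966 / 0.02460 = 0.2019 M.
Dilution factor = 250.0/20.00 = 12.50, so [stock] = 0.2019 x 12.50 = 2.52 M.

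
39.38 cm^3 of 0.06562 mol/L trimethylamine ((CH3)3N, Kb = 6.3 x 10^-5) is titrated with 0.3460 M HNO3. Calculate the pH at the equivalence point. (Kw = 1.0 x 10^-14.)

5.53

n((CH3)3N) = 0.06562 x 0.03938 = 0.002584 mol; V(HNO3) at equivalence = 0.002584/0.3460 = 0.007469 L.
At equivalence the base is fully converted to (CH3)3NH+; total volume = 0.04685 L, so [(CH3)3NH+] = 0.002584/0.04685 = 0.05516 M.
Ka((CH3)3NH+) = Kw/Kb = 1.0e-14 / 6.3 x 10^-5 = 1.59e-10.
[H^+] = sqrt(Ka x [(CH3)3NH+]) = sqrt(1.59e-10 x 0.05516) = 2.96e-6 M.
pH = -log(2.96e-6) = 5.53.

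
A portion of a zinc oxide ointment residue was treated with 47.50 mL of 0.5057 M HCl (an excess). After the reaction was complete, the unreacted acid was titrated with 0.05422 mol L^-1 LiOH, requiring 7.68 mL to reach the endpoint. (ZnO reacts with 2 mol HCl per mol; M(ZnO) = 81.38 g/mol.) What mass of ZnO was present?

0.960 g

Total n(HCl) added = 0.5057 x 0.04750 = 0.02402 mol.
n(LiOH) used = 0.05422 x 0.007680 = 0.0004164 mol, which equals the excess n(HCl).
So n(HCl) consumed by the sample = 0.02402 - 0.0004164 = 0.02360 mol.
n(ZnO) = 0.02360 / 2 = 0.01180 mol.
mass = 0.01180 mol x 81.38 g/mol = 0.960 g.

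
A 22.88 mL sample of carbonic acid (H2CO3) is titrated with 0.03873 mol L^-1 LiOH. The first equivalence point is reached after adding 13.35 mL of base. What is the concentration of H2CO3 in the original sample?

n(LiOH) = 0.03873 x 0.01335 = 0.0005170 mol.
At the first equivalence point, 1 mol OH^- react per mol H2CO3, so n(H2CO3) = 0.0005170 / 1 = 0.0005170 mol.
[H2CO3] = 0.0005170 / 0.02288 L = 0.0226 M.

0.0226 M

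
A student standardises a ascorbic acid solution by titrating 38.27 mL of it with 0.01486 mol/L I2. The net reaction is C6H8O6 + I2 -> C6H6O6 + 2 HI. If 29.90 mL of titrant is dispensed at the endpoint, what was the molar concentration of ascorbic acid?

0.0116 M

n(I2) = 0.01486 x 0.02990 = 0.0004443 mol.
From the balanced equation, 1 mol I2 reacts with 1 mol ascorbic acid, so n(ascorbic acid) = 0.0004443 x 1/1 = 0.0004443 mol.
[ascorbic acid] = 0.0004443 / 0.03827 L = 0.0116 M.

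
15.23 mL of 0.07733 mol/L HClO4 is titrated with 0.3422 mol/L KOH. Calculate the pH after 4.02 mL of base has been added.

n(acid) = 0.07733 x 0.01523 = 0.001178 mol; n(KOH) added = 0.3422 x 0.004020 = 0.001376 mol.
Base is in excess by 0.001376 - 0.001178 = 0.0001979 mol in a total volume of 0.01925 L.
[OH^-] = 0.0001979/0.01925 = 0.01028 M, so pOH = 1.99 and pH = 14.00 - 1.99 = 12.01.

12.01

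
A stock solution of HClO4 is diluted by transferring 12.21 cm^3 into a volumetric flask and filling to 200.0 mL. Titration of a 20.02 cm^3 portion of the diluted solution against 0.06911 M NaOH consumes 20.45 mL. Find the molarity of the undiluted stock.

1.16 M

n(NaOH) = 0.06911 x 0.02045 = 0.001413 mol.
n(HClO4) in the aliquot = 0.001413 mol.
[diluted HClO4] = 0.001413 / 0.02002 = 0.07059 M.
Dilution factor = 200.0/12.21 = 16.38, so [stock] = 0.07059 x 16.38 = 1.16 M.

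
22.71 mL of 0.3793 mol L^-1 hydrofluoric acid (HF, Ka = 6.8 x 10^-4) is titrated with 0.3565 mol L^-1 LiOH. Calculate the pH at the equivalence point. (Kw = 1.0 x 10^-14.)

n(HF) = 0.3793 x 0.02271 = 0.008614 mol; V(LiOH) at equivalence = 0.008614/0.3565 = 0.02416 L.
At equivalence all the acid is converted to F-; total volume = 0.02271 + 0.02416 = 0.04687 L, so [F-] = 0.008614/0.04687 = 0.1838 M.
Kb = Kw/Ka = 1.0e-14 / 6.8 x 10^-4 = 1.47e-11.
[OH^-] = sqrt(Kb x [F-]) = sqrt(1.47e-11 x 0.1838) = 1.64e-6 M.
pOH = 5.78, so pH = 14.00 - 5.78 = 8.22.

8.22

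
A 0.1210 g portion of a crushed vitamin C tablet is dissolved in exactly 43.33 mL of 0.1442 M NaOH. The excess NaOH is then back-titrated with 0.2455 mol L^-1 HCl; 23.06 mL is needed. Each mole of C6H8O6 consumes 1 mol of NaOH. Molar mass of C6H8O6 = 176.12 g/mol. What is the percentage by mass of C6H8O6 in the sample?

Total n(NaOH) added = 0.1442 x 0.04333 = 0.006248 mol.
n(HCl) used = 0.2455 x 0.02306 = 0.005661 mol, which equals the excess n(NaOH).
So n(NaOH) consumed by the sample = 0.006248 - 0.005661 = 0.0005870 mol.
n(C6H8O6) = 0.0005870 / 1 = 0.0005870 mol.
mass C6H8O6 = 0.0005870 x 176.12 = 0.1034 g, so %C6H8O6 = 0.1034/0.1210 x 100 = 85.4%.

85.4%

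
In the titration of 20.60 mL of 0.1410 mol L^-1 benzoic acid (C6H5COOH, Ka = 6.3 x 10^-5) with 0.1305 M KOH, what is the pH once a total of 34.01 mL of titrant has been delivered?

n(acid) = 0.1410 x 0.02060 = 0.002905 mol; n(KOH) added = 0.1305 x 0.03401 = 0.004438 mol.
Base is in excess by 0.004438 - 0.002905 = 0.001534 mol in a total volume of 0.05461 L.
[OH^-] = 0.001534/0.05461 = 0.02808 M, so pOH = 1.55 and pH = 14.00 - 1.55 = 12.45.

12.45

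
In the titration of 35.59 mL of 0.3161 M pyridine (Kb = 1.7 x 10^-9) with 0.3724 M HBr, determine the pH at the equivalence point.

3.00

n(C5H5N) = 0.3161 x 0.03559 = 0.01125 mol; V(HBr) at equivalence = 0.01125/0.3724 = 0.03021 L.
At equivalence the base is fully converted to C5H5NH+; total volume = 0.06580 L, so [C5H5NH+] = 0.01125/0.06580 = 0.1710 M.
Ka(C5H5NH+) = Kw/Kb = 1.0e-14 / 1.7 x 10^-9 = 5.88e-6.
[H^+] = sqrt(Ka x [C5H5NH+]) = sqrt(5.88e-6 x 0.1710) = 0.00100 M.
pH = -log(0.00100) = 3.00.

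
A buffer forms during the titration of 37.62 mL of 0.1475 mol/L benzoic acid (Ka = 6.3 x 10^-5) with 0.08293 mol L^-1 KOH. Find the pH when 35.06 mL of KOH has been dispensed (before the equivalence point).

4.24

Initial n(C6H5COOH) = 0.1475 x 0.03762 = 0.005549 mol.
n(KOH) added = 0.08293 x 0.03506 = 0.002908 mol, converting that many moles of C6H5COOH to C6H5COO-.
Remaining n(C6H5COOH) = 0.002641 mol; n(C6H5COO-) = 0.002908 mol.
By Henderson-Hasselbalch, pH = pKa + log([A^-]/[HA]) = 4.20 + log(0.002908/0.002641) = 4.20 + (+0.04) = 4.24.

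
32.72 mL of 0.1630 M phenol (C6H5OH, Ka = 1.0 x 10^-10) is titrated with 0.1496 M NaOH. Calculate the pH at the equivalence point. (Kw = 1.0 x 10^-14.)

11.45

n(C6H5OH) = 0.1630 x 0.03272 = 0.005333 mol; V(NaOH) at equivalence = 0.005333/0.1496 = 0.03565 L.
At equivalence all the acid is converted to C6H5O-; total volume = 0.03272 + 0.03565 = 0.06837 L, so [C6H5O-] = 0.005333/0.06837 = 0.07801 M.
Kb = Kw/Ka = 1.0e-14 / 1.0 x 10^-10 = 0.000100.
[OH^-] = sqrt(Kb x [C6H5O-]) = sqrt(0.000100 x 0.07801) = 0.00279 M.
pOH = 2.55, so pH = 14.00 - 2.55 = 11.45.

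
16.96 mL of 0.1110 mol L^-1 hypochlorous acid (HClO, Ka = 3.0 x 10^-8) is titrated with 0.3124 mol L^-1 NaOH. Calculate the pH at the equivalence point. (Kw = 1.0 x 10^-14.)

10.22

n(HClO) = 0.1110 x 0.01696 = 0.001883 mol; V(NaOH) at equivalence = 0.001883/0.3124 = 0.006026 L.
At equivalence all the acid is converted to ClO-; total volume = 0.01696 + 0.006026 = 0.02299 L, so [ClO-] = 0.001883/0.02299 = 0.08190 M.
Kb = Kw/Ka = 1.0e-14 / 3.0 x 10^-8 = 3.33e-7.
[OH^-] = sqrt(Kb x [ClO-]) = sqrt(3.33e-7 x 0.08190) = 0.000165 M.
pOH = 3.78, so pH = 14.00 - 3.78 = 10.22.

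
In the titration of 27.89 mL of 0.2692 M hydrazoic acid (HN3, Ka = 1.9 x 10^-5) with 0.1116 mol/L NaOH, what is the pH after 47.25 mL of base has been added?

5.09

Initial n(HN3) = 0.2692 x 0.02789 = 0.007508 mol.
n(NaOH) added = 0.1116 x 0.04725 = 0.005273 mol, converting that many moles of HN3 to N3-.
Remaining n(HN3) = 0.002235 mol; n(N3-) = 0.005273 mol.
By Henderson-Hasselbalch, pH = pKa + log([A^-]/[HA]) = 4.72 + log(0.005273/0.002235) = 4.72 + (+0.37) = 5.09.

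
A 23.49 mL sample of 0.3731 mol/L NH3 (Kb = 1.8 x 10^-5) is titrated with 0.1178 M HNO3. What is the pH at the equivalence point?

5.15

n(NH3) = 0.3731 x 0.02349 = 0.008764 mol; V(HNO3) at equivalence = 0.008764/0.1178 = 0.07440 L.
At equivalence the base is fully converted to NH4+; total volume = 0.09789 L, so [NH4+] = 0.008764/0.09789 = 0.08953 M.
Ka(NH4+) = Kw/Kb = 1.0e-14 / 1.8 x 10^-5 = 5.56e-10.
[H^+] = sqrt(Ka x [NH4+]) = sqrt(5.56e-10 x 0.08953) = 7.05e-6 M.
pH = -log(7.05e-6) = 5.15.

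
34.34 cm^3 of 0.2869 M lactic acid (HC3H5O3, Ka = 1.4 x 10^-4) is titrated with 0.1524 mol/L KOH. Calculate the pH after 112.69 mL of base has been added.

12.70

n(acid) = 0.2869 x 0.03434 = 0.009852 mol; n(KOH) added = 0.1524 x 0.1127 = 0.01717 mol.
Base is in excess by 0.01717 - 0.009852 = 0.007322 mol in a total volume of 0.1470 L.
[OH^-] = 0.007322/0.1470 = 0.04980 M, so pOH = 1.30 and pH = 14.00 - 1.30 = 12.70.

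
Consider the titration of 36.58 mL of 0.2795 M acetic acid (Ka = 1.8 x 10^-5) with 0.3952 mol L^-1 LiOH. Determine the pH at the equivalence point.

n(CH3COOH) = 0.2795 x 0.03658 = 0.01022 mol; V(LiOH) at equivalence = 0.01022/0.3952 = 0.02587 L.
At equivalence all the acid is converted to CH3COO-; total volume = 0.03658 + 0.02587 = 0.06245 L, so [CH3COO-] = 0.01022/0.06245 = 0.1637 M.
Kb = Kw/Ka = 1.0e-14 / 1.8 x 10^-5 = 5.56e-10.
[OH^-] = sqrt(Kb x [CH3COO-]) = sqrt(5.56e-10 x 0.1637) = 9.54e-6 M.
pOH = 5.02, so pH = 14.00 - 5.02 = 8.98.

8.98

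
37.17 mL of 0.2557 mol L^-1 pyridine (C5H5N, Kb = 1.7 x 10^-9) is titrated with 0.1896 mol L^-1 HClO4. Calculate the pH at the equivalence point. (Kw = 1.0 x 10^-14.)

n(C5H5N) = 0.2557 x 0.03717 = 0.009504 mol; V(HClO4) at equivalence = 0.009504/0.1896 = 0.05013 L.
At equivalence the base is fully converted to C5H5NH+; total volume = 0.08730 L, so [C5H5NH+] = 0.009504/0.08730 = 0.1089 M.
Ka(C5H5NH+) = Kw/Kb = 1.0e-14 / 1.7 x 10^-9 = 5.88e-6.
[H^+] = sqrt(Ka x [C5H5NH+]) = sqrt(5.88e-6 x 0.1089) = 0.000800 M.
pH = -log(0.000800) = 3.10.

3.10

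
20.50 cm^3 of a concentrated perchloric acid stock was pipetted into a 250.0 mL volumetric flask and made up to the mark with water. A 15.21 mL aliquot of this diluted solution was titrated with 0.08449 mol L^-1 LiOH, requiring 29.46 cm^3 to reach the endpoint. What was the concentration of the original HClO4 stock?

n(LiOH) = 0.08449 x 0.02946 = 0.002489 mol.
n(HClO4) in the aliquot = 0.002489 mol.
[diluted HClO4] = 0.002489 / 0.01521 = 0.1636 M.
Dilution factor = 250.0/20.50 = 12.20, so [stock] = 0.1636 x 12.20 = 2.00 M.

2.00 M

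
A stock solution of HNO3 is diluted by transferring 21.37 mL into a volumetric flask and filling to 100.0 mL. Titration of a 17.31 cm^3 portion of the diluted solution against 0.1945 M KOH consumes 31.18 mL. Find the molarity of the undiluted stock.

1.64 M

n(KOH) = 0.1945 x 0.03118 = 0.006065 mol.
n(HNO3) in the aliquot = 0.006065 mol.
[diluted HNO3] = 0.006065 / 0.01731 = 0.3503 M.
Dilution factor = 100.0/21.37 = 4.679, so [stock] = 0.3503 x 4.679 = 1.64 M.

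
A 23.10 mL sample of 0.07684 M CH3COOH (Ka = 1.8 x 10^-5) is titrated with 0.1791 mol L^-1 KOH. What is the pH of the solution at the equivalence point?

n(CH3COOH) = 0.07684 x 0.02310 = 0.001775 mol; V(KOH) at equivalence = 0.001775/0.1791 = 0.009911 L.
At equivalence all the acid is converted to CH3COO-; total volume = 0.02310 + 0.009911 = 0.03301 L, so [CH3COO-] = 0.001775/0.03301 = 0.05377 M.
Kb = Kw/Ka = 1.0e-14 / 1.8 x 10^-5 = 5.56e-10.
[OH^-] = sqrt(Kb x [CH3COO-]) = sqrt(5.56e-10 x 0.05377) = 5.47e-6 M.
pOH = 5.26, so pH = 14.00 - 5.26 = 8.74.

8.74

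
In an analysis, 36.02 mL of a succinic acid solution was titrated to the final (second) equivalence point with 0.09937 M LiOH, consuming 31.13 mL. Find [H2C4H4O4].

0.0429 M

n(LiOH) = 0.09937 x 0.03113 = 0.003093 mol.
At the final (second) equivalence point, 2 mol OH^- react per mol H2C4H4O4, so n(H2C4H4O4) = 0.003093 / 2 = 0.001547 mol.
[H2C4H4O4] = 0.001547 / 0.03602 L = 0.0429 M.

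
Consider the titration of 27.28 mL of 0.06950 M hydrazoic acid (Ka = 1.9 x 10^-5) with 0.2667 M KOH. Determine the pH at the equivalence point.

n(HN3) = 0.06950 x 0.02728 = 0.001896 mol; V(KOH) at equivalence = 0.001896/0.2667 = 0.007109 L.
At equivalence all the acid is converted to N3-; total volume = 0.02728 + 0.007109 = 0.03439 L, so [N3-] = 0.001896/0.03439 = 0.05513 M.
Kb = Kw/Ka = 1.0e-14 / 1.9 x 10^-5 = 5.26e-10.
[OH^-] = sqrt(Kb x [N3-]) = sqrt(5.26e-10 x 0.05513) = 5.39e-6 M.
pOH = 5.27, so pH = 14.00 - 5.27 = 8.73.

8.73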